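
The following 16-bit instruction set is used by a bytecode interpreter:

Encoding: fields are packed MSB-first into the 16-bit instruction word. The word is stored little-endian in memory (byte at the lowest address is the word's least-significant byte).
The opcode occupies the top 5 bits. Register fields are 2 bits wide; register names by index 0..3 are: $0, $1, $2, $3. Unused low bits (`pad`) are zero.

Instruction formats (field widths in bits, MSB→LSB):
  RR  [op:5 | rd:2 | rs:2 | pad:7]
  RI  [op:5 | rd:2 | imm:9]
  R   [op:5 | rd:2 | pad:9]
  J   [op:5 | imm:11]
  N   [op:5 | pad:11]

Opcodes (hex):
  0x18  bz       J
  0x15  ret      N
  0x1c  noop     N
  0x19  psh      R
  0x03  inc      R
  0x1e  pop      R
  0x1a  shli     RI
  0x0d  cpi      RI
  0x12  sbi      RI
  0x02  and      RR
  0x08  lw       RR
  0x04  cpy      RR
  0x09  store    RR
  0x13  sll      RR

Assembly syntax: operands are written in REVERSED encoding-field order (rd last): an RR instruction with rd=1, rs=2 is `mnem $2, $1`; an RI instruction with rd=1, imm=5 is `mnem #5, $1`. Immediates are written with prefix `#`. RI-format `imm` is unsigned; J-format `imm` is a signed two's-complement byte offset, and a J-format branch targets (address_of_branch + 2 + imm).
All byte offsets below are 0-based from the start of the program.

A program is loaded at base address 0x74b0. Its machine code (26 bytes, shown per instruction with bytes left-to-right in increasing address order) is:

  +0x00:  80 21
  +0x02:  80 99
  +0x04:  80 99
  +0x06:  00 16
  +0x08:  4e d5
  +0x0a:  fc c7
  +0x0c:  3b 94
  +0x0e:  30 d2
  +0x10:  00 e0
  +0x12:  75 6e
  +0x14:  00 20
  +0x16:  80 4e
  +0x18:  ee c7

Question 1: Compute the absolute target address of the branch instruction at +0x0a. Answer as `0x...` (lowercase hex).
[0a] fc c7 → 0xc7fc
  opcode bits[15:11]=0x18: bz/J
  imm: (w>>0)&0x7ff=0x7fc (s11→-4) → #-4
  target = base 0x74b0 + off 0x0a + 2 + imm -4 = 0x74b8

0x74b8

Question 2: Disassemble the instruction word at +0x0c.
sbi #59, $2

[0c] 3b 94 → 0x943b
  op=0x943b>>11=0x12 ⇒ sbi (RI)
  rd@[10:9]=0x2 ⇒ $2
  imm@[8:0]=0x3b ⇒ #59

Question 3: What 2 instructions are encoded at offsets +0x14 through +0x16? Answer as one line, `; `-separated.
@+14  little-endian(00 20) = 0x2000
  top 5b → 0x4 → cpy [RR]
  rd: (w>>9)&0x3=0x0 → $0
  rs: (w>>7)&0x3=0x0 → $0
@+16  little-endian(80 4e) = 0x4e80
  top 5b → 0x9 → store [RR]
  rd: (w>>9)&0x3=0x3 → $3
  rs: (w>>7)&0x3=0x1 → $1

cpy $0, $0; store $1, $3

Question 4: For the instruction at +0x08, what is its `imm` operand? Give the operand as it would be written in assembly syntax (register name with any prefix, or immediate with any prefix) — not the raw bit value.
off 0x08: read 4e d5 as little → 0xd54e
  top 5b → 0x1a → shli [RI]
  [10:9] rd=2 = $2
  [8:0] imm=334 = #334

#334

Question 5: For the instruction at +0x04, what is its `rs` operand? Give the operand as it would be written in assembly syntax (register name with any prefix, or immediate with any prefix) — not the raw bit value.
$3

[04] 80 99 → 0x9980
  opcode bits[15:11]=0x13: sll/RR
  [10:9] rd=0 = $0
  [8:7] rs=3 = $3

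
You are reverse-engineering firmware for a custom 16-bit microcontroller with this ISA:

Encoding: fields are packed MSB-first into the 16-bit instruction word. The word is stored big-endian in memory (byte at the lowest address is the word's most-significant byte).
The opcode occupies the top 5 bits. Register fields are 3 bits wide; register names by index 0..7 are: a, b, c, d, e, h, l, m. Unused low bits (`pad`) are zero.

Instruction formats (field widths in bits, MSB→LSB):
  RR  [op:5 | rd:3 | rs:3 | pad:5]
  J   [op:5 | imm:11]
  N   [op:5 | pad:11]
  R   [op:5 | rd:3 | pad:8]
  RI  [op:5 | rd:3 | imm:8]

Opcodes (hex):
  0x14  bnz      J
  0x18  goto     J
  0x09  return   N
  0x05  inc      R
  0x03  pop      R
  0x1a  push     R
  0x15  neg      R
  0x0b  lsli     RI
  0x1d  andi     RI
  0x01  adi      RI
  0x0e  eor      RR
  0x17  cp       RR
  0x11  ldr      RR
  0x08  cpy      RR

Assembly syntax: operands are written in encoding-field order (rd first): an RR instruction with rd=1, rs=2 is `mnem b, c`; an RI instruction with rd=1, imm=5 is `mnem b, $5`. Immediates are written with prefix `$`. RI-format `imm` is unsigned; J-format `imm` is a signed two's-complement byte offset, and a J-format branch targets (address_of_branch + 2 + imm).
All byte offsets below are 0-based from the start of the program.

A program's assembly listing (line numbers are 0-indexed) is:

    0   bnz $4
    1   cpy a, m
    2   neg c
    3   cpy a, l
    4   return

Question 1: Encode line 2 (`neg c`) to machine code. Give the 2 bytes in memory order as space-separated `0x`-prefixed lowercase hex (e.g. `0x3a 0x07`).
L2: neg op=0x15:5|rd=2:3|pad=0:8 ⇒ 0xaa00 ⇒ big aa 00

0xaa 0x00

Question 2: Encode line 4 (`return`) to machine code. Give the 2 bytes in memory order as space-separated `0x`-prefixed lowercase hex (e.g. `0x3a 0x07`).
0x48 0x00

line 4 (return): pack op=0x9:5|pad=0:11 = 0x4800; big→ 48 00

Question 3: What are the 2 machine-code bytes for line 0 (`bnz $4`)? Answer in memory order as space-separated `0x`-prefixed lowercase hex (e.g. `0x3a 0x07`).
0. bnz fields op=0x14:5|imm=4:11 → word a004h → a0 04

0xa0 0x04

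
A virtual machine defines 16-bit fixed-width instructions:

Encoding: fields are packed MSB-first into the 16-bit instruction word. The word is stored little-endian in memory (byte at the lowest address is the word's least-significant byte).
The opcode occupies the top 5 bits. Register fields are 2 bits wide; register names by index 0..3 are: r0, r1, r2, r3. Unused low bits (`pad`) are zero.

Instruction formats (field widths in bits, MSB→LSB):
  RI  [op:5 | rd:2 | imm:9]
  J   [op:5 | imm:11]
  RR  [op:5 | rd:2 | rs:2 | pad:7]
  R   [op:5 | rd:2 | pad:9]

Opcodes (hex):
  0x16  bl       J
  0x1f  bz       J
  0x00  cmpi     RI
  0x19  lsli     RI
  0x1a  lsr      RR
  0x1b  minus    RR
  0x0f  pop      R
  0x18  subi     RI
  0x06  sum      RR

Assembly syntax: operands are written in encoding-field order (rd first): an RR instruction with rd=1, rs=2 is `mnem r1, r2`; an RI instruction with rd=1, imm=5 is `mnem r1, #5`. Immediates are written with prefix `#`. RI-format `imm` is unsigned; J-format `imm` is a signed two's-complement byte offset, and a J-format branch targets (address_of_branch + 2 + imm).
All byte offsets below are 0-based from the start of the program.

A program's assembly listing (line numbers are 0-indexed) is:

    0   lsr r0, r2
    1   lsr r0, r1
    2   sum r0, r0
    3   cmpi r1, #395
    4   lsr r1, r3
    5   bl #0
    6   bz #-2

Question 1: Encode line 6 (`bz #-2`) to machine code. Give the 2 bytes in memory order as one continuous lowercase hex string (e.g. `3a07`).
6. bz fields op=0x1f:5|imm=-2:11 → word fffeh → fe ff

feff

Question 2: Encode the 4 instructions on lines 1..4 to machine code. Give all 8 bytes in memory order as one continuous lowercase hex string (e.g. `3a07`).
80d000308b0380d3

line 1 (lsr): pack op=0x1a:5|rd=0:2|rs=1:2|pad=0:7 = 0xd080; little→ 80 d0
line 2 (sum): pack op=0x6:5|rd=0:2|rs=0:2|pad=0:7 = 0x3000; little→ 00 30
line 3 (cmpi): pack op=0x0:5|rd=1:2|imm=395:9 = 0x038b; little→ 8b 03
line 4 (lsr): pack op=0x1a:5|rd=1:2|rs=3:2|pad=0:7 = 0xd380; little→ 80 d3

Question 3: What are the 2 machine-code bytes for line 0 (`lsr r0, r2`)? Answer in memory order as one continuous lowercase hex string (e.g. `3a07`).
0. lsr fields op=0x1a:5|rd=0:2|rs=2:2|pad=0:7 → word d100h → 00 d1

00d1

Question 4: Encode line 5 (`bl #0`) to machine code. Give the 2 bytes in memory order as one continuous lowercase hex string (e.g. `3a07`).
00b0

line 5 (bl): pack op=0x16:5|imm=0:11 = 0xb000; little→ 00 b0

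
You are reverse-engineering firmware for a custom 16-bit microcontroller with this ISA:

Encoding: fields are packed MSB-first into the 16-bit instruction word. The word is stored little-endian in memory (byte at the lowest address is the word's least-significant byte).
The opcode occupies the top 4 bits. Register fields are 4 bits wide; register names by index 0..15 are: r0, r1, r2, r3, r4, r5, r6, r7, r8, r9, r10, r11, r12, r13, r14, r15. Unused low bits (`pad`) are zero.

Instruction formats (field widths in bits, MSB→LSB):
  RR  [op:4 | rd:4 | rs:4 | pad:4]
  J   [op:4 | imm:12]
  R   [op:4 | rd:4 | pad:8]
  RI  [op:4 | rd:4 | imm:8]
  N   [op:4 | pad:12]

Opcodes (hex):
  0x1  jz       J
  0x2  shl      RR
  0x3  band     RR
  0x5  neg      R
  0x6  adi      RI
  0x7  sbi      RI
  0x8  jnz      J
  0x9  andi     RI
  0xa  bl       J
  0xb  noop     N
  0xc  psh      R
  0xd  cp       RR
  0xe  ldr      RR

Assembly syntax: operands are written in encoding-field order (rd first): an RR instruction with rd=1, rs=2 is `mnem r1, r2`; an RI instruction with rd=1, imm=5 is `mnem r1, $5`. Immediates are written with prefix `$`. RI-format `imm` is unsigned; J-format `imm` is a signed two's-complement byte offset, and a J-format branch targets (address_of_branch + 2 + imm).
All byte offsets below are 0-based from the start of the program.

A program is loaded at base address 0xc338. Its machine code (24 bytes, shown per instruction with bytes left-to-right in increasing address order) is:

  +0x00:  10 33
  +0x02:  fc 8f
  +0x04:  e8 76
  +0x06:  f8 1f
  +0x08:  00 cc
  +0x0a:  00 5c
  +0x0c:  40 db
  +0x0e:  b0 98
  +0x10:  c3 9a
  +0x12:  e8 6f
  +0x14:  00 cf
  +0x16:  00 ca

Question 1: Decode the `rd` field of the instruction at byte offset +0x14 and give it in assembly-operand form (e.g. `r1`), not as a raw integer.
off 0x14: read 00 cf as little → 0xcf00
  op=0xcf00>>12=0xc ⇒ psh (R)
  [11:8] rd=15 = r15

r15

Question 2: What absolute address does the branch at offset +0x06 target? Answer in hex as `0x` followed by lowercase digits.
0xc338

[06] f8 1f → 0x1ff8
  opcode bits[15:12]=0x1: jz/J
  [11:0] imm=4088 (s12→-8) = $-8
  target = base 0xc338 + off 0x06 + 2 + imm -8 = 0xc338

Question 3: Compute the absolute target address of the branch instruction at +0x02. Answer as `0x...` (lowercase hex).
0xc338

off 0x02: read fc 8f as little → 0x8ffc
  op=0x8ffc>>12=0x8 ⇒ jnz (J)
  imm@[11:0]=0xffc (s12→-4) ⇒ $-4
  target = base 0xc338 + off 0x02 + 2 + imm -4 = 0xc338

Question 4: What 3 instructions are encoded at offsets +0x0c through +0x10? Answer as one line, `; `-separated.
+0x0c: 40 db ⇒ word 0xdb40 (little)
  opcode bits[15:12]=0xd: cp/RR
  rd: (w>>8)&0xf=0xb → r11
  rs: (w>>4)&0xf=0x4 → r4
+0x0e: b0 98 ⇒ word 0x98b0 (little)
  opcode bits[15:12]=0x9: andi/RI
  rd: (w>>8)&0xf=0x8 → r8
  imm: (w>>0)&0xff=0xb0 → $176
+0x10: c3 9a ⇒ word 0x9ac3 (little)
  opcode bits[15:12]=0x9: andi/RI
  rd: (w>>8)&0xf=0xa → r10
  imm: (w>>0)&0xff=0xc3 → $195

cp r11, r4; andi r8, $176; andi r10, $195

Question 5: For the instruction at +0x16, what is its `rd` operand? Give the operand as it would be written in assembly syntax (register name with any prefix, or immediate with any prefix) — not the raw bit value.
[16] 00 ca → 0xca00
  op=0xca00>>12=0xc ⇒ psh (R)
  [11:8] rd=10 = r10

r10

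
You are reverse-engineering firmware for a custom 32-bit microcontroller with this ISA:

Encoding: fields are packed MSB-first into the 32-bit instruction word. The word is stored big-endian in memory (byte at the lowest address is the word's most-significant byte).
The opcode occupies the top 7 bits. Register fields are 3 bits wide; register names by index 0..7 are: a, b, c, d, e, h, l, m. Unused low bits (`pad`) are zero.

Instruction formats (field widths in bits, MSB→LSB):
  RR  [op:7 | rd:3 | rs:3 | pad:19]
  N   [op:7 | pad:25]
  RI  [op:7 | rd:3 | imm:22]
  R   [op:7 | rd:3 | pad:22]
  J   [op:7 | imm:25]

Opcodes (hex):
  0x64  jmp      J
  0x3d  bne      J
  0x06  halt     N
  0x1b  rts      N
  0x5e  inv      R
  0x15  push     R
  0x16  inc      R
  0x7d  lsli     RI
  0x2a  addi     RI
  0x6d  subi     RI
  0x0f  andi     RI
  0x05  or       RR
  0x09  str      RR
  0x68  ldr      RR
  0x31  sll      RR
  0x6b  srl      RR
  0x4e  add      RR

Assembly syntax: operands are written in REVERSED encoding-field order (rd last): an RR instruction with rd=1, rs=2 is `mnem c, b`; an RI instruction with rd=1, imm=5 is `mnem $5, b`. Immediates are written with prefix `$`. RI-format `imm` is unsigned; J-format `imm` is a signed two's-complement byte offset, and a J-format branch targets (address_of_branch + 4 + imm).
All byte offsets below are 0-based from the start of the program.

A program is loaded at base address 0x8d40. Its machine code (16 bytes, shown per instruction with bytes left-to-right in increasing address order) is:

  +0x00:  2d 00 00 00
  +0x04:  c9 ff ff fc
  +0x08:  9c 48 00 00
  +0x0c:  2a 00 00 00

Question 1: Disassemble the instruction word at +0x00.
inc e

off 0x00: read 2d 00 00 00 as big → 0x2d000000
  top 7b → 0x16 → inc [R]
  [24:22] rd=4 = e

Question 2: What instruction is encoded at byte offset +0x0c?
push a

+0x0c: 2a 00 00 00 ⇒ word 0x2a000000 (big)
  top 7b → 0x15 → push [R]
  [24:22] rd=0 = a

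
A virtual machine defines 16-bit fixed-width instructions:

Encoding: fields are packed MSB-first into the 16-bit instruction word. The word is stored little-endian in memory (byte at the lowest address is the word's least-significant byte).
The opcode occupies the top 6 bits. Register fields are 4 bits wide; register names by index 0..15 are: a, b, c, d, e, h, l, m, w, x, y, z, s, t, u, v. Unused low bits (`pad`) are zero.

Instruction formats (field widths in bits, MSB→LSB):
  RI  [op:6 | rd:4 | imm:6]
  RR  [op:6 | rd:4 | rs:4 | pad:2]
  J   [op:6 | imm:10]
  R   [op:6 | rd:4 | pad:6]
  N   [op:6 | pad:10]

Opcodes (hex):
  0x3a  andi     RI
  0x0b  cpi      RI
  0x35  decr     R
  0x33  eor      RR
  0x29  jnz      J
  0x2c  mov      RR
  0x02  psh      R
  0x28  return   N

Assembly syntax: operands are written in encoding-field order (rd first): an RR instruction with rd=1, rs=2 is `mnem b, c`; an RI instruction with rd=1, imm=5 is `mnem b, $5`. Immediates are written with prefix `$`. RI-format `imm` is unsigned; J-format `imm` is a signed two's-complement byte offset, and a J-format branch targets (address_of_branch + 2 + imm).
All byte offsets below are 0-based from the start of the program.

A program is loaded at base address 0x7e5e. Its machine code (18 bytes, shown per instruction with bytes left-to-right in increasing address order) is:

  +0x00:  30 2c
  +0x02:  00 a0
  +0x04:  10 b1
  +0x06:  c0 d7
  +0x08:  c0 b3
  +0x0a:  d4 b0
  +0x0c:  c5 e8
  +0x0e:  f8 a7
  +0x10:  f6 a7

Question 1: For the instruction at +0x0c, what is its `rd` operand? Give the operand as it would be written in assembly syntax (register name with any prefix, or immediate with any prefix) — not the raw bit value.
d

@+0c  little-endian(c5 e8) = 0xe8c5
  op=0xe8c5>>10=0x3a ⇒ andi (RI)
  rd@[9:6]=0x3 ⇒ d
  imm@[5:0]=0x5 ⇒ $5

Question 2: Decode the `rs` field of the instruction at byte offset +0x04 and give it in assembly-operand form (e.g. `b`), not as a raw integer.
[04] 10 b1 → 0xb110
  top 6b → 0x2c → mov [RR]
  rd: (w>>6)&0xf=0x4 → e
  rs: (w>>2)&0xf=0x4 → e

e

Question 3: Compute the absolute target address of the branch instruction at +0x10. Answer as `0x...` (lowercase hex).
off 0x10: read f6 a7 as little → 0xa7f6
  top 6b → 0x29 → jnz [J]
  imm@[9:0]=0x3f6 (s10→-10) ⇒ $-10
  target = base 0x7e5e + off 0x10 + 2 + imm -10 = 0x7e66

0x7e66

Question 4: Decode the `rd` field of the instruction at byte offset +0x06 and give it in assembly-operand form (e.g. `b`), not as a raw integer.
off 0x06: read c0 d7 as little → 0xd7c0
  op=0xd7c0>>10=0x35 ⇒ decr (R)
  rd@[9:6]=0xf ⇒ v

v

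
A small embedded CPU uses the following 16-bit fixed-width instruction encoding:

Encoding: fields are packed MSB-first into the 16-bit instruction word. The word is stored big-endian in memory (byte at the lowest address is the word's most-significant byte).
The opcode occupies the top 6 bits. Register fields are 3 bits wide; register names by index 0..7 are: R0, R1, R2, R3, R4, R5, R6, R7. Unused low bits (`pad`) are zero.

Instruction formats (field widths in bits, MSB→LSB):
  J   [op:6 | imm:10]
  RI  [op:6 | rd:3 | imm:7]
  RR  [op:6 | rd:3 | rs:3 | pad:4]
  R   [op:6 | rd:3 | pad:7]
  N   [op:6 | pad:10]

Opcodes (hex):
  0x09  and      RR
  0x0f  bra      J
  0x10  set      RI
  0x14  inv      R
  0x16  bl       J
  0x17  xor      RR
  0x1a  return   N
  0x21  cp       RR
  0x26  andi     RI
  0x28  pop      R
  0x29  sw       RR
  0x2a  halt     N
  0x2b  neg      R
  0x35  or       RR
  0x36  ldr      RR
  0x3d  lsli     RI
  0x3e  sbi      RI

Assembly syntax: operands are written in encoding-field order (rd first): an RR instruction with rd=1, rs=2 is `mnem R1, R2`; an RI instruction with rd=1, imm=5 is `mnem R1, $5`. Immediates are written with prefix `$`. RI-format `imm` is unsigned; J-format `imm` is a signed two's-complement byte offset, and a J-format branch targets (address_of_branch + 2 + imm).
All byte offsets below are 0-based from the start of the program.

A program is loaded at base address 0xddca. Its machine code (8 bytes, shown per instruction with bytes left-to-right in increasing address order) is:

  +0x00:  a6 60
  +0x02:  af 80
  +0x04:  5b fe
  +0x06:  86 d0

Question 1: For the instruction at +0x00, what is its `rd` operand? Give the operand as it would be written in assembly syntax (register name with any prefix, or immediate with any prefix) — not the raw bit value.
off 0x00: read a6 60 as big → 0xa660
  top 6b → 0x29 → sw [RR]
  [9:7] rd=4 = R4
  [6:4] rs=6 = R6

R4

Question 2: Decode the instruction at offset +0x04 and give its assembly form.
bl $-2

[04] 5b fe → 0x5bfe
  op=0x5bfe>>10=0x16 ⇒ bl (J)
  [9:0] imm=1022 (s10→-2) = $-2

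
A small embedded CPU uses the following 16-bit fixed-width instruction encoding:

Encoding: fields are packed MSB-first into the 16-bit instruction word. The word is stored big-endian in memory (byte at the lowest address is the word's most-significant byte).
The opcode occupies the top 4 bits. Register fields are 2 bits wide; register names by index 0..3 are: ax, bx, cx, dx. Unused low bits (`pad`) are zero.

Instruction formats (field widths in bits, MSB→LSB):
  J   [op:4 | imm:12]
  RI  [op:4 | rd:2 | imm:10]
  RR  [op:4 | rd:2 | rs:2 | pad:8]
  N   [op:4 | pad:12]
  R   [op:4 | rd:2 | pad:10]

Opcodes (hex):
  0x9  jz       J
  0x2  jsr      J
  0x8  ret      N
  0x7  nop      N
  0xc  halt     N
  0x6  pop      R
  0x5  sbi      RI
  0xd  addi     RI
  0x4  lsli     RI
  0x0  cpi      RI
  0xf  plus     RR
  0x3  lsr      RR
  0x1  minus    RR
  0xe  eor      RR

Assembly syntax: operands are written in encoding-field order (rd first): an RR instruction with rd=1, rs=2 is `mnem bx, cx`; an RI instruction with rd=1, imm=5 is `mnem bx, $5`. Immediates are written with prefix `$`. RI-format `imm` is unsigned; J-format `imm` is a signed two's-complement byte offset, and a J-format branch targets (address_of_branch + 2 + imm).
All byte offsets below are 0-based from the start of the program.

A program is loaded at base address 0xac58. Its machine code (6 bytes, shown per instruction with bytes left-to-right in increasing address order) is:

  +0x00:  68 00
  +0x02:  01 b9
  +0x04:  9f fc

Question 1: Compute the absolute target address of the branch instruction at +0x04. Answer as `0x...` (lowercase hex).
off 0x04: read 9f fc as big → 0x9ffc
  top 4b → 0x9 → jz [J]
  [11:0] imm=4092 (s12→-4) = $-4
  target = base 0xac58 + off 0x04 + 2 + imm -4 = 0xac5a

0xac5a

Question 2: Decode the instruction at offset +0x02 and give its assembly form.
cpi ax, $441

off 0x02: read 01 b9 as big → 0x01b9
  op=0x01b9>>12=0x0 ⇒ cpi (RI)
  rd@[11:10]=0x0 ⇒ ax
  imm@[9:0]=0x1b9 ⇒ $441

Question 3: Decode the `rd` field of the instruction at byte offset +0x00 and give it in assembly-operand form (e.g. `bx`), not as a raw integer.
[00] 68 00 → 0x6800
  top 4b → 0x6 → pop [R]
  [11:10] rd=2 = cx

cx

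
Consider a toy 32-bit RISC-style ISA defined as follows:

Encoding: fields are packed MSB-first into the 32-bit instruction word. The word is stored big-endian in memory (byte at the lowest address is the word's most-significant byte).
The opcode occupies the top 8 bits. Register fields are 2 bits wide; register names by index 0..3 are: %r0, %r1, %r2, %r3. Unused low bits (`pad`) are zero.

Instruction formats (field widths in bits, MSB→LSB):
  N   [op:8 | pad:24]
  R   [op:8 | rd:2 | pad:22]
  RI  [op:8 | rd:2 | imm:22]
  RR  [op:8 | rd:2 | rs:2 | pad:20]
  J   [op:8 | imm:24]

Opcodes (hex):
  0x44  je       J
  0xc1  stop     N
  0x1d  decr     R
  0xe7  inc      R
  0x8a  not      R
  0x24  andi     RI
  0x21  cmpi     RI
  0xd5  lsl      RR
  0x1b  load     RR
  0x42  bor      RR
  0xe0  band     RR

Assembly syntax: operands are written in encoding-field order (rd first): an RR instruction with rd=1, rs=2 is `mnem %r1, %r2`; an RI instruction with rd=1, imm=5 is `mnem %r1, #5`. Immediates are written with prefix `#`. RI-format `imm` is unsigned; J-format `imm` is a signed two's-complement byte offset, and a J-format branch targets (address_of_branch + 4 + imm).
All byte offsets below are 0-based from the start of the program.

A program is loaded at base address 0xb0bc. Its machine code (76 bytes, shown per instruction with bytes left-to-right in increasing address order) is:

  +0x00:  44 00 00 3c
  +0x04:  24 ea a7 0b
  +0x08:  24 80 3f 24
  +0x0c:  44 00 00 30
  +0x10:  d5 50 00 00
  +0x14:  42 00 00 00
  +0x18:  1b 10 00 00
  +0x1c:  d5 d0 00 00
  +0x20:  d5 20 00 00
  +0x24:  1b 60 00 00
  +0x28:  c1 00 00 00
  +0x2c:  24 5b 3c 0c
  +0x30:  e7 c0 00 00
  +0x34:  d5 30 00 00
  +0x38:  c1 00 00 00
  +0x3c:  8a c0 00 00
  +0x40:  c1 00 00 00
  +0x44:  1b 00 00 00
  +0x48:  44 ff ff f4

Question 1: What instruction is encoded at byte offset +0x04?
+0x04: 24 ea a7 0b ⇒ word 0x24eaa70b (big)
  top 8b → 0x24 → andi [RI]
  [23:22] rd=3 = %r3
  [21:0] imm=2795275 = #2795275

andi %r3, #2795275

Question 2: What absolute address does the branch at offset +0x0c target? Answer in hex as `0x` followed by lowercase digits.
0xb0fc

[0c] 44 00 00 30 → 0x44000030
  top 8b → 0x44 → je [J]
  [23:0] imm=48 = #48
  target = base 0xb0bc + off 0x0c + 4 + imm 48 = 0xb0fc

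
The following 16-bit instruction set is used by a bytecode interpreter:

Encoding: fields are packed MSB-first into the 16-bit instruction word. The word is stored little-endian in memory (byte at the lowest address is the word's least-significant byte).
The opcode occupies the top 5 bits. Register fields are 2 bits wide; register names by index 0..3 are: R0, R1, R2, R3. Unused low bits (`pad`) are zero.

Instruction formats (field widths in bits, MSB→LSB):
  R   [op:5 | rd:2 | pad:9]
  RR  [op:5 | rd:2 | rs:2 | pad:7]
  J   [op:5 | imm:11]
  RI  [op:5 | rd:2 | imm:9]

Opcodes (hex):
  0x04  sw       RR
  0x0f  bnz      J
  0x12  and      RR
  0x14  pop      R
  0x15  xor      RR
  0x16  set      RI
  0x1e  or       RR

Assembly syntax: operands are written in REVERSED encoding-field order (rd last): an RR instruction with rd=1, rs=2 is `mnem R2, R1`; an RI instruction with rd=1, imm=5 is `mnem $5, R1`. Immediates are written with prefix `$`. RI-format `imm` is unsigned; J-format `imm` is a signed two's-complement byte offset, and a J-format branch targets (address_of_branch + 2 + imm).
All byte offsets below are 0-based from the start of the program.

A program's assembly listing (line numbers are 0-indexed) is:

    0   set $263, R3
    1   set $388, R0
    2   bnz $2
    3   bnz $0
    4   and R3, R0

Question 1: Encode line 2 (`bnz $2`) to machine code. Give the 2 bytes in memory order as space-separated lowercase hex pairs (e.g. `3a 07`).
2. bnz fields op=0xf:5|imm=2:11 → word 7802h → 02 78

02 78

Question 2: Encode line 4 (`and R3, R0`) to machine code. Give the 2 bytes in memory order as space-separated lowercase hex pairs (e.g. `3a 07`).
80 91

4. and fields op=0x12:5|rd=0:2|rs=3:2|pad=0:7 → word 9180h → 80 91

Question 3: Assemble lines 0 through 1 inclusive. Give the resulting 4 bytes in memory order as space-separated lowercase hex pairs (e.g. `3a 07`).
07 b7 84 b1

line 0 (set): pack op=0x16:5|rd=3:2|imm=263:9 = 0xb707; little→ 07 b7
line 1 (set): pack op=0x16:5|rd=0:2|imm=388:9 = 0xb184; little→ 84 b1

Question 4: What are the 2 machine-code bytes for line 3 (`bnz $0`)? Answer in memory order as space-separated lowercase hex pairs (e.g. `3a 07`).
00 78

3. bnz fields op=0xf:5|imm=0:11 → word 7800h → 00 78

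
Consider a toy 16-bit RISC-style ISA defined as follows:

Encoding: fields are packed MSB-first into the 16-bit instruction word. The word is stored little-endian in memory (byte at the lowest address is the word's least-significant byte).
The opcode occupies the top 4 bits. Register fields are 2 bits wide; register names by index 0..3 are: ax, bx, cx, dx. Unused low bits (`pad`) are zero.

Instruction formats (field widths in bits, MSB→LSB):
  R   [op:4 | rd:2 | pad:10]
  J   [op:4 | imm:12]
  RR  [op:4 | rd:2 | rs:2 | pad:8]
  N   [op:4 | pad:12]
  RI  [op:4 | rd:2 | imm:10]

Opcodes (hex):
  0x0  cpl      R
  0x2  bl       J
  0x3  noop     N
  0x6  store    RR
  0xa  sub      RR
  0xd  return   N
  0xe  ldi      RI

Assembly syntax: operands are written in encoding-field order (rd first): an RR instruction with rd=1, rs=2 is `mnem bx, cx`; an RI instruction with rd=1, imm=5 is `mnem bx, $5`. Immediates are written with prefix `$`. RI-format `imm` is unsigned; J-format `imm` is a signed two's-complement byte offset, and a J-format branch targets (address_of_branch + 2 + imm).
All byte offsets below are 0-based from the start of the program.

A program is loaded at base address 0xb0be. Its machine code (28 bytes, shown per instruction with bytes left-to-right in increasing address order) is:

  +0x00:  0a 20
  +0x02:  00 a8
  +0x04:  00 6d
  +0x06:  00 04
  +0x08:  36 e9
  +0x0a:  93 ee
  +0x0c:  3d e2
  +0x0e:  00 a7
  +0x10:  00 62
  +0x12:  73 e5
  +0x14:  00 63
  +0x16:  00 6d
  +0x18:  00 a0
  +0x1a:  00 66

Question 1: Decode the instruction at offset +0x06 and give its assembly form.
cpl bx

[06] 00 04 → 0x0400
  op=0x0400>>12=0x0 ⇒ cpl (R)
  rd: (w>>10)&0x3=0x1 → bx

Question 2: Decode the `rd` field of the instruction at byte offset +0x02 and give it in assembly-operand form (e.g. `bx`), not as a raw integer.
cx

[02] 00 a8 → 0xa800
  op=0xa800>>12=0xa ⇒ sub (RR)
  rd: (w>>10)&0x3=0x2 → cx
  rs: (w>>8)&0x3=0x0 → ax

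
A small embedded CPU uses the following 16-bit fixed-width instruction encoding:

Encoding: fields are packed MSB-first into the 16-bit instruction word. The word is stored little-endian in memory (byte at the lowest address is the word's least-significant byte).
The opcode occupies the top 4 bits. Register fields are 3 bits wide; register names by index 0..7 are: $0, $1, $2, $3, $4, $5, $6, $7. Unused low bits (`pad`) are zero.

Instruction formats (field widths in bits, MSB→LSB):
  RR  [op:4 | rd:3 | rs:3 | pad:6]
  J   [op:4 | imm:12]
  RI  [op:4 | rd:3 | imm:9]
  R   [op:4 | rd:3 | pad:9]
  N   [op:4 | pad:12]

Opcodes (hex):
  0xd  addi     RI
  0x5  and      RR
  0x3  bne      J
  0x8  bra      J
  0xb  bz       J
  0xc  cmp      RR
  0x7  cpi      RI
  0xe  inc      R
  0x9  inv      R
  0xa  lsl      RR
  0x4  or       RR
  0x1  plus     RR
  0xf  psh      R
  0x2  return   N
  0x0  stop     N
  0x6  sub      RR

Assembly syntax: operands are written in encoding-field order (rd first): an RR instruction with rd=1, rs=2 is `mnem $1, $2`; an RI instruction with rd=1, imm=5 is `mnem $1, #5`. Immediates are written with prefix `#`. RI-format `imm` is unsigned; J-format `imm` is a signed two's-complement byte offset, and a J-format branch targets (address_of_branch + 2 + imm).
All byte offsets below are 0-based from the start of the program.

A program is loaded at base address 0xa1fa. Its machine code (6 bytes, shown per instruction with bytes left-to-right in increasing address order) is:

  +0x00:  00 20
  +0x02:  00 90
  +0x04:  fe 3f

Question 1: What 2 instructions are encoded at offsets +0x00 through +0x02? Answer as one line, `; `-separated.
return; inv $0

off 0x00: read 00 20 as little → 0x2000
  op=0x2000>>12=0x2 ⇒ return (N)
off 0x02: read 00 90 as little → 0x9000
  op=0x9000>>12=0x9 ⇒ inv (R)
  rd@[11:9]=0x0 ⇒ $0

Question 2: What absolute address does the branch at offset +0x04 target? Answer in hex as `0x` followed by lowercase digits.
@+04  little-endian(fe 3f) = 0x3ffe
  top 4b → 0x3 → bne [J]
  imm: (w>>0)&0xfff=0xffe (s12→-2) → #-2
  target = base 0xa1fa + off 0x04 + 2 + imm -2 = 0xa1fe

0xa1fe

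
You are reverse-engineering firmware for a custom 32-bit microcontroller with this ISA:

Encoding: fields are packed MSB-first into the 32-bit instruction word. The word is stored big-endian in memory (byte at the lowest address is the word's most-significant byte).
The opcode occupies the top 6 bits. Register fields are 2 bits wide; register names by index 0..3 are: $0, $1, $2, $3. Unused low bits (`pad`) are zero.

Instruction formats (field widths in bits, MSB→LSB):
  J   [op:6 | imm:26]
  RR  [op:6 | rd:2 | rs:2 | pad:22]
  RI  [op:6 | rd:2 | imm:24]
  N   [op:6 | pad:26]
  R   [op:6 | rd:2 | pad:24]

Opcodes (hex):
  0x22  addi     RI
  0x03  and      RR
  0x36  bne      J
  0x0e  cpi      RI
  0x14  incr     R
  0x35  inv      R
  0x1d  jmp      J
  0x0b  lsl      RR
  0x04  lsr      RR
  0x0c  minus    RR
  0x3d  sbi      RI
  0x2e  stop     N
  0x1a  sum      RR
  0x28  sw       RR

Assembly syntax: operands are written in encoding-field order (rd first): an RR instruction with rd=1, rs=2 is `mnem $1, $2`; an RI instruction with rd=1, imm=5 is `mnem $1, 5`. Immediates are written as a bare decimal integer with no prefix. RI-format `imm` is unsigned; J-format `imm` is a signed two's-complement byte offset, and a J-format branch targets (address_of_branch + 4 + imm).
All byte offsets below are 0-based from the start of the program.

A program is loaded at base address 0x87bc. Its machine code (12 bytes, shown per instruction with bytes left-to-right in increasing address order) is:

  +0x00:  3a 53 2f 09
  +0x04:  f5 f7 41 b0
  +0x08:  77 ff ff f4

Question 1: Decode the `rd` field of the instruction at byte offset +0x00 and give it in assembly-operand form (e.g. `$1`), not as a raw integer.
$2

[00] 3a 53 2f 09 → 0x3a532f09
  op=0x3a532f09>>26=0xe ⇒ cpi (RI)
  rd@[25:24]=0x2 ⇒ $2
  imm@[23:0]=0x532f09 ⇒ 5451529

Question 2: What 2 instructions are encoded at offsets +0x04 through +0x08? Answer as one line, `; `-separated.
off 0x04: read f5 f7 41 b0 as big → 0xf5f741b0
  top 6b → 0x3d → sbi [RI]
  rd@[25:24]=0x1 ⇒ $1
  imm@[23:0]=0xf741b0 ⇒ 16204208
off 0x08: read 77 ff ff f4 as big → 0x77fffff4
  top 6b → 0x1d → jmp [J]
  imm@[25:0]=0x3fffff4 (s26→-12) ⇒ -12

sbi $1, 16204208; jmp -12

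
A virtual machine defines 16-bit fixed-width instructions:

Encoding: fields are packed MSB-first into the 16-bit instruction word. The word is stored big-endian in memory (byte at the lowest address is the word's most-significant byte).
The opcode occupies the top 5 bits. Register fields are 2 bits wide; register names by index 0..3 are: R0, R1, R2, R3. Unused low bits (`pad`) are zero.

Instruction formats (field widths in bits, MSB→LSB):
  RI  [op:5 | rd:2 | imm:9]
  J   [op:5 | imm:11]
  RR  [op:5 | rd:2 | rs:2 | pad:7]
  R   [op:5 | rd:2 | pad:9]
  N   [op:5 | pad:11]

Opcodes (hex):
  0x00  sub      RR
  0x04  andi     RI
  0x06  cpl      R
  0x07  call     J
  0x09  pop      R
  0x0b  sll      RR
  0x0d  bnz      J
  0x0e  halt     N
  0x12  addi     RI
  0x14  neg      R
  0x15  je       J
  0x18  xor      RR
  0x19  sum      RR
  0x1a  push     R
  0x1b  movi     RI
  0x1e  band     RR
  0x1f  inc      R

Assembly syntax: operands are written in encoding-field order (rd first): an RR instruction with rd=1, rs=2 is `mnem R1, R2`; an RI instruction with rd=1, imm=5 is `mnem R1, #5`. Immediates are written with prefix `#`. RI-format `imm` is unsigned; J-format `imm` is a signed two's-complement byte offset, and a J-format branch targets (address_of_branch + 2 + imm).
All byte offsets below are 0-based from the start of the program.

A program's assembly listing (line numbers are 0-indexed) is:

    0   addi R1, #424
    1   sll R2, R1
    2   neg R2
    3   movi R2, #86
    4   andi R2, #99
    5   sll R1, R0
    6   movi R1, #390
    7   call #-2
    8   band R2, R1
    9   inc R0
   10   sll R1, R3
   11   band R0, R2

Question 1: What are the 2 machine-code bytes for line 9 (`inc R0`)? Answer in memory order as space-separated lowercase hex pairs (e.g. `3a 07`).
L9: inc op=0x1f:5|rd=0:2|pad=0:9 ⇒ 0xf800 ⇒ big f8 00

f8 00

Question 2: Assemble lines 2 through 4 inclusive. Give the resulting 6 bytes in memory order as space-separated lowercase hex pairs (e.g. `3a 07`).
L2: neg op=0x14:5|rd=2:2|pad=0:9 ⇒ 0xa400 ⇒ big a4 00
L3: movi op=0x1b:5|rd=2:2|imm=86:9 ⇒ 0xdc56 ⇒ big dc 56
L4: andi op=0x4:5|rd=2:2|imm=99:9 ⇒ 0x2463 ⇒ big 24 63

a4 00 dc 56 24 63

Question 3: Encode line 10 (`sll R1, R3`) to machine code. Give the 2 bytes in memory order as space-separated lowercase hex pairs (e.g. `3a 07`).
5b 80

10. sll fields op=0xb:5|rd=1:2|rs=3:2|pad=0:7 → word 5b80h → 5b 80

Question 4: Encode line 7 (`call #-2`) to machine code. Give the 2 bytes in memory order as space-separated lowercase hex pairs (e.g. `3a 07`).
7. call fields op=0x7:5|imm=-2:11 → word 3ffeh → 3f fe

3f fe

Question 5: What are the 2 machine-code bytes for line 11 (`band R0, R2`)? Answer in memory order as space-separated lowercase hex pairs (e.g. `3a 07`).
line 11 (band): pack op=0x1e:5|rd=0:2|rs=2:2|pad=0:7 = 0xf100; big→ f1 00

f1 00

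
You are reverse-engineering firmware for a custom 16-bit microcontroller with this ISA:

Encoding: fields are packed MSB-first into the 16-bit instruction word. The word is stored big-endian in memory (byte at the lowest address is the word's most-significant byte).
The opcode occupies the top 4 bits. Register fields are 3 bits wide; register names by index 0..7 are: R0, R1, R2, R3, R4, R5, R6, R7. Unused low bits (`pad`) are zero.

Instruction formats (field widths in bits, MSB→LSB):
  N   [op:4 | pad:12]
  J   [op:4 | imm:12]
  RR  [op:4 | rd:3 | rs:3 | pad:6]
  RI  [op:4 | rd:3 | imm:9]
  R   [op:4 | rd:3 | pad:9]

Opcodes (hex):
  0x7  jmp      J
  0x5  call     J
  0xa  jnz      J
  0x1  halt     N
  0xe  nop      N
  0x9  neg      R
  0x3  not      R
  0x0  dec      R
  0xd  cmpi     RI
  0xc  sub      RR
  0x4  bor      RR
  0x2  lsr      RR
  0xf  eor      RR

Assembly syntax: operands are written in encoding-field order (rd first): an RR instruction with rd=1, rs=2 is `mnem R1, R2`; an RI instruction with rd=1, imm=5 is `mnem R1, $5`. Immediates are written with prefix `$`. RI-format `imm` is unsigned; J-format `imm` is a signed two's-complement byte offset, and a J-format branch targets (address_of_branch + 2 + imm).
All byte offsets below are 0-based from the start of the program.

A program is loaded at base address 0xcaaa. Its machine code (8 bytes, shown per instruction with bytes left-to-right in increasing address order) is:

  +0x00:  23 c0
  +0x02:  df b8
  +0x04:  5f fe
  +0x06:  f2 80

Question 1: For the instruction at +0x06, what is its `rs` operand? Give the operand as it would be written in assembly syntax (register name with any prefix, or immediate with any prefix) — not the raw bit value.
@+06  big-endian(f2 80) = 0xf280
  opcode bits[15:12]=0xf: eor/RR
  rd@[11:9]=0x1 ⇒ R1
  rs@[8:6]=0x2 ⇒ R2

R2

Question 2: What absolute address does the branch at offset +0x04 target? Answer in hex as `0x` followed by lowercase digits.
0xcaae

off 0x04: read 5f fe as big → 0x5ffe
  opcode bits[15:12]=0x5: call/J
  [11:0] imm=4094 (s12→-2) = $-2
  target = base 0xcaaa + off 0x04 + 2 + imm -2 = 0xcaae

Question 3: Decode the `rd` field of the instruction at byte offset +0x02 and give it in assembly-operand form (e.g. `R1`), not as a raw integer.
R7

[02] df b8 → 0xdfb8
  top 4b → 0xd → cmpi [RI]
  rd: (w>>9)&0x7=0x7 → R7
  imm: (w>>0)&0x1ff=0x1b8 → $440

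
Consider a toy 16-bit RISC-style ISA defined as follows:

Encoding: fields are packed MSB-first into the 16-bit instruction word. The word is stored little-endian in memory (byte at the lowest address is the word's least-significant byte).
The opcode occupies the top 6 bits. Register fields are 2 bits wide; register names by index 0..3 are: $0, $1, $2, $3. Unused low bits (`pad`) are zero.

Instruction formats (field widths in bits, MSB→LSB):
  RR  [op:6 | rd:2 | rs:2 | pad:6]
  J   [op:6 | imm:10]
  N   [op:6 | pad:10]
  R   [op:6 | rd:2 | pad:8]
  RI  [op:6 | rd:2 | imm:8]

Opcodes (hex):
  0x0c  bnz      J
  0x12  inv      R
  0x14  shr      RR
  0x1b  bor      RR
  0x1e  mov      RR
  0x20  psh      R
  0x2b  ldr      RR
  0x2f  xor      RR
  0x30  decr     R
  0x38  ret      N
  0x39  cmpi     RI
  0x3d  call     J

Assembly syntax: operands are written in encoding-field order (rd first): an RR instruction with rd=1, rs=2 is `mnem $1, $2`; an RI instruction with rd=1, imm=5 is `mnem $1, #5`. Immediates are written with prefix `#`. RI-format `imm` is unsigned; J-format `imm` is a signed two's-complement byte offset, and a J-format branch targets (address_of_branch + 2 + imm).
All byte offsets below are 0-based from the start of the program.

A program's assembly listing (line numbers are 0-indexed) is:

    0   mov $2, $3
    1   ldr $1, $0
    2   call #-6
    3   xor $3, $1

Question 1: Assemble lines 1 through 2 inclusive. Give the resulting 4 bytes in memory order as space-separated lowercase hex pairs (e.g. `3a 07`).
1. ldr fields op=0x2b:6|rd=1:2|rs=0:2|pad=0:6 → word ad00h → 00 ad
2. call fields op=0x3d:6|imm=-6:10 → word f7fah → fa f7

00 ad fa f7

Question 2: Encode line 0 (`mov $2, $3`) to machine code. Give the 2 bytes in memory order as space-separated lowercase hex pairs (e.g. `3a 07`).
L0: mov op=0x1e:6|rd=2:2|rs=3:2|pad=0:6 ⇒ 0x7ac0 ⇒ little c0 7a

c0 7a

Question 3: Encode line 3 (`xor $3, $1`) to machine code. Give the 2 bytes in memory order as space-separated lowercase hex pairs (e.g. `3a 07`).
L3: xor op=0x2f:6|rd=3:2|rs=1:2|pad=0:6 ⇒ 0xbf40 ⇒ little 40 bf

40 bf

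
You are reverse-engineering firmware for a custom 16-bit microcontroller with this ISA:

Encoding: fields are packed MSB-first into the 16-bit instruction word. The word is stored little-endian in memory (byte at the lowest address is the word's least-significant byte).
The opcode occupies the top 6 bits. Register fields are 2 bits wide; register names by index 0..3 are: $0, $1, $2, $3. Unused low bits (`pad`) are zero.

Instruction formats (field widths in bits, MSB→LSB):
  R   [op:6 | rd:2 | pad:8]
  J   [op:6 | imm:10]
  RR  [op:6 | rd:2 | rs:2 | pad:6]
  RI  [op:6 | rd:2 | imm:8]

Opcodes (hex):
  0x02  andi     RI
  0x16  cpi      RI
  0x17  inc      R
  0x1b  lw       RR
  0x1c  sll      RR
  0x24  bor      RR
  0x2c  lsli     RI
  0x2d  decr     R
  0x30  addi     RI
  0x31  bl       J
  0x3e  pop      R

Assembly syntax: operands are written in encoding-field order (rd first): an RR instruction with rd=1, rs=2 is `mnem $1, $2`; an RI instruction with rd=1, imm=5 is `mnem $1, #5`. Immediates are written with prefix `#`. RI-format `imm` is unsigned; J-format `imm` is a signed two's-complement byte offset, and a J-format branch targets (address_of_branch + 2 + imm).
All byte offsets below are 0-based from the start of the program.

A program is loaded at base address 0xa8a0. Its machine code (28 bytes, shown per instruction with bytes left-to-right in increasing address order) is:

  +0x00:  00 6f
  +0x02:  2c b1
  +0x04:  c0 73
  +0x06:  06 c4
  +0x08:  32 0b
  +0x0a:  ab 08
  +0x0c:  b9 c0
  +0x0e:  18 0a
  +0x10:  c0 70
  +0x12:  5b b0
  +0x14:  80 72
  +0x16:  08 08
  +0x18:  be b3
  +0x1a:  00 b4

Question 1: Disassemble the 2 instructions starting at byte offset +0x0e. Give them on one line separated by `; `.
andi $2, #24; sll $0, $3

+0x0e: 18 0a ⇒ word 0x0a18 (little)
  top 6b → 0x2 → andi [RI]
  rd: (w>>8)&0x3=0x2 → $2
  imm: (w>>0)&0xff=0x18 → #24
+0x10: c0 70 ⇒ word 0x70c0 (little)
  top 6b → 0x1c → sll [RR]
  rd: (w>>8)&0x3=0x0 → $0
  rs: (w>>6)&0x3=0x3 → $3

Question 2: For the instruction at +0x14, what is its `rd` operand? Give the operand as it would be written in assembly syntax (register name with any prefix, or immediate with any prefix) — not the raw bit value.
$2

+0x14: 80 72 ⇒ word 0x7280 (little)
  op=0x7280>>10=0x1c ⇒ sll (RR)
  rd@[9:8]=0x2 ⇒ $2
  rs@[7:6]=0x2 ⇒ $2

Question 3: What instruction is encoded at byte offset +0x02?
[02] 2c b1 → 0xb12c
  op=0xb12c>>10=0x2c ⇒ lsli (RI)
  [9:8] rd=1 = $1
  [7:0] imm=44 = #44

lsli $1, #44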